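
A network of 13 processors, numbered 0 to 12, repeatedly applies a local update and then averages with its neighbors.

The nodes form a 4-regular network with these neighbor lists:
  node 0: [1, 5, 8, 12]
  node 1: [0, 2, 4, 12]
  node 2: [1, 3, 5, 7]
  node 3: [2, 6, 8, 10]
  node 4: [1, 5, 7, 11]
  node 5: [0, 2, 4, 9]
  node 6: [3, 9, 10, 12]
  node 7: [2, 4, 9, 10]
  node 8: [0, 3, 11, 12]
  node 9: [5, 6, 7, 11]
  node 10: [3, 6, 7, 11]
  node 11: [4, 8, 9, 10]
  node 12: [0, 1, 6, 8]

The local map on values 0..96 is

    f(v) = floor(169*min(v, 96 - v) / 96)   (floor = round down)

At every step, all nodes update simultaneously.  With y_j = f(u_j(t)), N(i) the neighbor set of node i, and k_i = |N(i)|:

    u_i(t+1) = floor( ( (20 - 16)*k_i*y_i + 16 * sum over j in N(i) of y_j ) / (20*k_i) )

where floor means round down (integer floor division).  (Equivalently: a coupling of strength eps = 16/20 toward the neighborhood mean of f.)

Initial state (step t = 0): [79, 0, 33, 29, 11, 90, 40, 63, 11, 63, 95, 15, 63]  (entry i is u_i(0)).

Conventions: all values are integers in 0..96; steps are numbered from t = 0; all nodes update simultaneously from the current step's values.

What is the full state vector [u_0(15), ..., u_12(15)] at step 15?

Simulating step by step:
t=0: [79, 0, 33, 29, 11, 90, 40, 63, 11, 63, 95, 15, 63]
t=1: [23, 32, 35, 39, 22, 34, 47, 38, 36, 44, 41, 24, 35]
t=2: [55, 51, 62, 69, 52, 55, 72, 62, 54, 65, 66, 58, 60]
t=3: [71, 70, 63, 54, 70, 66, 51, 60, 64, 58, 53, 64, 65]
t=4: [50, 49, 58, 68, 52, 53, 69, 61, 56, 63, 69, 59, 55]
t=5: [75, 75, 66, 55, 72, 71, 54, 61, 67, 61, 53, 63, 70]
t=6: [42, 42, 53, 64, 48, 47, 65, 58, 52, 59, 67, 57, 48]
t=7: [77, 77, 70, 62, 74, 75, 62, 68, 71, 67, 59, 69, 72]
t=8: [37, 38, 44, 54, 40, 40, 55, 49, 45, 48, 55, 49, 42]
t=9: [70, 70, 73, 74, 74, 73, 74, 77, 74, 78, 76, 77, 71]
t=10: [42, 42, 39, 37, 37, 38, 37, 35, 39, 35, 35, 35, 42]
t=11: [70, 70, 66, 65, 65, 66, 65, 63, 68, 62, 62, 63, 70]
t=12: [47, 48, 52, 53, 53, 52, 54, 56, 50, 56, 56, 55, 47]
t=13: [81, 80, 76, 75, 75, 76, 74, 72, 78, 72, 72, 73, 80]
t=14: [29, 30, 35, 36, 36, 34, 37, 39, 32, 39, 39, 38, 30]
t=15: [54, 55, 60, 62, 61, 60, 63, 65, 57, 65, 66, 64, 55]

Answer: [54, 55, 60, 62, 61, 60, 63, 65, 57, 65, 66, 64, 55]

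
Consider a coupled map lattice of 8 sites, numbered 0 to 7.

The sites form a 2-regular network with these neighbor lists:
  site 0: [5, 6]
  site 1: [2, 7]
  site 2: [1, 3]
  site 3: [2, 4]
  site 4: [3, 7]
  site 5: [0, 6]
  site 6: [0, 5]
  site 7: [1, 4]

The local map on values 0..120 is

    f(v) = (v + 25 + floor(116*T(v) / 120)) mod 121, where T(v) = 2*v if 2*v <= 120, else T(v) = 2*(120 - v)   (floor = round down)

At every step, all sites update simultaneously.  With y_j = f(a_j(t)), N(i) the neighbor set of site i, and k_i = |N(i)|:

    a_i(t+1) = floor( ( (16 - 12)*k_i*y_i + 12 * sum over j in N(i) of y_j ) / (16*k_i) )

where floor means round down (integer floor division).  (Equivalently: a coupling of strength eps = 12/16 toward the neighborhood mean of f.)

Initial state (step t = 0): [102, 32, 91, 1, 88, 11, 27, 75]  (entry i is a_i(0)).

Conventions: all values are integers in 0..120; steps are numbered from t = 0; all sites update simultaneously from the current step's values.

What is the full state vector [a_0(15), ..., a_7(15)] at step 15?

Answer: [67, 69, 69, 70, 70, 67, 67, 69]

Derivation:
t=0: [102, 32, 91, 1, 88, 11, 27, 75]
t=1: [70, 73, 67, 45, 48, 68, 62, 80]
t=2: [73, 67, 56, 52, 47, 73, 72, 56]
t=3: [67, 69, 65, 54, 56, 67, 67, 59]
t=4: [73, 74, 68, 69, 69, 73, 73, 71]
t=5: [67, 69, 69, 71, 70, 67, 67, 68]
t=6: [73, 71, 70, 70, 70, 73, 73, 70]
t=7: [67, 69, 69, 70, 70, 67, 67, 69]
t=8: [73, 71, 70, 70, 70, 73, 73, 70]
t=9: [67, 69, 69, 70, 70, 67, 67, 69]
t=10: [73, 71, 70, 70, 70, 73, 73, 70]
t=11: [67, 69, 69, 70, 70, 67, 67, 69]
t=12: [73, 71, 70, 70, 70, 73, 73, 70]
t=13: [67, 69, 69, 70, 70, 67, 67, 69]
t=14: [73, 71, 70, 70, 70, 73, 73, 70]
t=15: [67, 69, 69, 70, 70, 67, 67, 69]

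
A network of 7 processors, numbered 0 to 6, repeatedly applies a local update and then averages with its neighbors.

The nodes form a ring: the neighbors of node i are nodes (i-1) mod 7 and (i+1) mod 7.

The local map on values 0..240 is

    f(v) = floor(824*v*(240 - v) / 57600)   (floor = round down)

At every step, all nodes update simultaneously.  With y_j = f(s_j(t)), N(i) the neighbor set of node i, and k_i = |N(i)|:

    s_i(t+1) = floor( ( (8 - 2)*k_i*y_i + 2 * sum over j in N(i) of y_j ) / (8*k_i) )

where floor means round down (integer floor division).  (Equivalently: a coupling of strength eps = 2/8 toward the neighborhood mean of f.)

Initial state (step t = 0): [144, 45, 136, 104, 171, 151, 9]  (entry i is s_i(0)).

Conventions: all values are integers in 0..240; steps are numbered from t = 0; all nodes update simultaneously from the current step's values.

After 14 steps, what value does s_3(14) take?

Simulating step by step:
t=0: [144, 45, 136, 104, 171, 151, 9]
t=1: [167, 143, 192, 197, 175, 168, 70]
t=2: [176, 186, 138, 127, 158, 171, 170]
t=3: [159, 152, 194, 202, 185, 170, 168]
t=4: [183, 182, 132, 115, 143, 167, 174]
t=5: [151, 157, 196, 203, 195, 175, 163]
t=6: [189, 178, 128, 111, 127, 159, 178]
t=7: [142, 160, 198, 204, 202, 183, 157]
t=8: [195, 176, 124, 107, 113, 148, 183]
t=9: [132, 162, 199, 203, 203, 189, 151]
t=10: [198, 174, 122, 108, 110, 140, 186]
t=11: [126, 163, 199, 203, 203, 193, 147]
t=12: [200, 174, 122, 108, 109, 134, 188]
t=13: [123, 162, 199, 203, 203, 195, 143]
t=14: [201, 175, 122, 108, 109, 131, 189]

Answer: s_3(14) = 108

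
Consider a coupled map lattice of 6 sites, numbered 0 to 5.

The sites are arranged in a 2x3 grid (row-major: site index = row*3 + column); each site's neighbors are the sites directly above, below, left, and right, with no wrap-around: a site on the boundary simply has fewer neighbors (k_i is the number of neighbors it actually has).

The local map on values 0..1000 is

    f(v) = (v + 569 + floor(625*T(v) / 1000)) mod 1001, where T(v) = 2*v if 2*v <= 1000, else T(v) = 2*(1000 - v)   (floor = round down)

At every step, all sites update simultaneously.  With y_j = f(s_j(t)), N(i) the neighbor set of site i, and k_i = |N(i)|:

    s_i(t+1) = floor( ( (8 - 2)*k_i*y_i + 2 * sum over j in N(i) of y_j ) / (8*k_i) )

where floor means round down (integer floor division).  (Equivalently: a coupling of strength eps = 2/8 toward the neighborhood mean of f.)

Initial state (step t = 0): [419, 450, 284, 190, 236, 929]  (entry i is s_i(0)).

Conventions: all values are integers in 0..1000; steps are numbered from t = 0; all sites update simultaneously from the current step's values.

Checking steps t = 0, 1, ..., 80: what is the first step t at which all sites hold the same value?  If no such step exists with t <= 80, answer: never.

Answer: 10
Key observation: Synchronization is absorbing here: once all sites are equal they stay equal, and step 10 is the first all-equal step.

Derivation:
t=0: [419, 450, 284, 190, 236, 929]  (not all equal)
t=1: [579, 503, 300, 823, 254, 477]  (not all equal)
t=2: [667, 606, 348, 560, 266, 528]  (not all equal)
t=3: [656, 596, 432, 610, 293, 579]  (not all equal)
t=4: [657, 620, 572, 608, 337, 600]  (not all equal)
t=5: [655, 635, 672, 621, 410, 626]  (not all equal)
t=6: [655, 643, 652, 639, 532, 638]  (not all equal)
t=7: [654, 658, 655, 660, 678, 661]  (not all equal)
t=8: [653, 652, 653, 652, 649, 651]  (not all equal)
t=9: [654, 654, 654, 654, 655, 654]  (not all equal)
t=10: [654, 654, 654, 654, 654, 654]  (all equal)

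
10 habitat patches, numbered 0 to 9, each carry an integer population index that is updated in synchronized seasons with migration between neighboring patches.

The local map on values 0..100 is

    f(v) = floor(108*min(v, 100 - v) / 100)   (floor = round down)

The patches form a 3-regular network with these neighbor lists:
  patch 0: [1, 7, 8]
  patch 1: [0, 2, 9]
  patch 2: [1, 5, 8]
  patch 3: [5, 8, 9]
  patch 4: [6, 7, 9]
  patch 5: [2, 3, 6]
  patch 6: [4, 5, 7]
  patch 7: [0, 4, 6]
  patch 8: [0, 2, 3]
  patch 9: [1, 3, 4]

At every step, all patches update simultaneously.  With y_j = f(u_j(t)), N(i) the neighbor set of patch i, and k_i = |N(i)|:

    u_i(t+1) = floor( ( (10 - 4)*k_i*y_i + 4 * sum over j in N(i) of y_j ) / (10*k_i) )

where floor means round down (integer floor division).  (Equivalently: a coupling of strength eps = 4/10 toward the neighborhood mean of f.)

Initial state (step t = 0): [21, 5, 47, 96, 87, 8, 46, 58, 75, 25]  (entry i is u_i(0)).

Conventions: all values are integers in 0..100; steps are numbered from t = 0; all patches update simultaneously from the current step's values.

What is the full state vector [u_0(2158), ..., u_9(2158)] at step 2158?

Answer: [53, 54, 54, 54, 52, 53, 52, 52, 54, 53]
Key observation: The state at step 18, [52, 52, 52, 52, 53, 52, 53, 53, 52, 52], reappears at step 24: the system is in a cycle of period 6 from step 18 on.  Therefore the state at step 2158 equals the state at step 18 + ((2158 - 18) mod 6) = 22, which is [53, 54, 54, 54, 52, 53, 52, 52, 54, 53].

Derivation:
t=0: [21, 5, 47, 96, 87, 8, 46, 58, 75, 25]
t=1: [23, 16, 35, 10, 24, 18, 38, 38, 26, 19]
t=2: [25, 21, 30, 14, 28, 23, 35, 36, 26, 18]
t=3: [27, 23, 29, 18, 30, 25, 34, 35, 26, 20]
t=4: [29, 25, 29, 21, 31, 27, 34, 35, 27, 22]
t=5: [31, 27, 29, 24, 32, 29, 34, 35, 28, 24]
t=6: [32, 29, 30, 26, 33, 30, 35, 35, 29, 26]
t=7: [33, 31, 31, 28, 34, 32, 36, 36, 31, 29]
t=8: [34, 33, 33, 31, 35, 33, 37, 37, 32, 31]
t=9: [36, 34, 34, 33, 37, 35, 38, 38, 34, 33]
t=10: [37, 36, 36, 35, 39, 37, 40, 40, 36, 35]
t=11: [39, 38, 38, 37, 41, 39, 42, 42, 38, 37]
t=12: [42, 40, 41, 39, 43, 41, 44, 44, 40, 39]
t=13: [44, 43, 43, 42, 45, 44, 46, 46, 43, 42]
t=14: [47, 46, 46, 45, 47, 46, 48, 48, 46, 45]
t=15: [49, 49, 49, 48, 50, 49, 50, 50, 49, 48]
t=16: [52, 51, 52, 51, 53, 52, 53, 53, 51, 51]
t=17: [51, 51, 51, 51, 50, 51, 50, 50, 51, 51]
t=18: [52, 52, 52, 52, 53, 52, 53, 53, 52, 52]
t=19: [50, 51, 51, 51, 50, 50, 50, 50, 51, 50]
t=20: [53, 52, 52, 52, 54, 53, 54, 54, 52, 53]
t=21: [50, 50, 50, 50, 49, 50, 49, 49, 50, 50]
t=22: [53, 54, 54, 54, 52, 53, 52, 52, 54, 53]
t=23: [49, 49, 49, 49, 50, 49, 50, 50, 49, 49]
t=24: [52, 52, 52, 52, 53, 52, 53, 53, 52, 52]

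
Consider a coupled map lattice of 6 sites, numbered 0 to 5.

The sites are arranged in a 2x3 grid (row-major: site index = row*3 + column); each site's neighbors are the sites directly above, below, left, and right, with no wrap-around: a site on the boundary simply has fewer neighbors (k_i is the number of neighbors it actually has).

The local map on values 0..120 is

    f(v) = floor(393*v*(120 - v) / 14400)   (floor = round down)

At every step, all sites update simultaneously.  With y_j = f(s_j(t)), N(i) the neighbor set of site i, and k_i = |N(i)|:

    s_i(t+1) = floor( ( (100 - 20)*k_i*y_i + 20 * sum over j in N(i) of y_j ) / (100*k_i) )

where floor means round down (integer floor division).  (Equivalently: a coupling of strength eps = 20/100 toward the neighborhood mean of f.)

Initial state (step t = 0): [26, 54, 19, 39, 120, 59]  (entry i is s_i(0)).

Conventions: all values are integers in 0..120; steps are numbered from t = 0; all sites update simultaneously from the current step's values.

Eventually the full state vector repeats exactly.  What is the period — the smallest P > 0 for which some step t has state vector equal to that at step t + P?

Answer: 2
Key observation: The state at step 34, [98, 98, 98, 98, 98, 98], reappears at step 36 — and no state repeats earlier — so the cycle the system enters has period 2.

Derivation:
t=0: [26, 54, 19, 39, 120, 59]
t=1: [71, 85, 61, 75, 18, 83]
t=2: [92, 80, 94, 88, 57, 81]
t=3: [72, 85, 70, 77, 95, 85]
t=4: [92, 81, 92, 87, 68, 80]
t=5: [72, 84, 73, 79, 93, 86]
t=6: [92, 82, 90, 86, 71, 79]
t=7: [72, 83, 75, 79, 92, 87]
t=8: [92, 83, 89, 86, 72, 78]
t=9: [72, 82, 77, 79, 91, 88]
t=10: [92, 85, 88, 87, 74, 77]
t=11: [71, 80, 77, 78, 90, 88]
t=12: [92, 86, 88, 87, 75, 77]
t=13: [71, 79, 77, 78, 90, 88]
t=14: [92, 87, 88, 87, 75, 77]
t=15: [71, 78, 77, 78, 90, 88]
t=16: [93, 88, 88, 87, 75, 77]
t=17: [69, 76, 77, 78, 89, 88]
t=18: [94, 90, 88, 88, 77, 77]
t=19: [67, 73, 77, 76, 87, 88]
t=20: [95, 92, 88, 90, 79, 77]
t=21: [65, 71, 76, 73, 85, 88]
t=22: [96, 93, 89, 92, 82, 78]
t=23: [63, 69, 75, 70, 83, 87]
t=24: [97, 95, 91, 94, 84, 79]
t=25: [61, 65, 72, 67, 80, 85]
t=26: [97, 96, 93, 95, 87, 82]
t=27: [60, 63, 69, 65, 76, 82]
t=28: [97, 97, 95, 96, 91, 86]
t=29: [60, 61, 65, 62, 71, 76]
t=30: [98, 97, 96, 97, 94, 91]
t=31: [58, 60, 62, 60, 65, 70]
t=32: [98, 97, 97, 97, 97, 95]
t=33: [58, 59, 60, 59, 60, 63]
t=34: [98, 98, 98, 98, 98, 98]
t=35: [58, 58, 58, 58, 58, 58]
t=36: [98, 98, 98, 98, 98, 98]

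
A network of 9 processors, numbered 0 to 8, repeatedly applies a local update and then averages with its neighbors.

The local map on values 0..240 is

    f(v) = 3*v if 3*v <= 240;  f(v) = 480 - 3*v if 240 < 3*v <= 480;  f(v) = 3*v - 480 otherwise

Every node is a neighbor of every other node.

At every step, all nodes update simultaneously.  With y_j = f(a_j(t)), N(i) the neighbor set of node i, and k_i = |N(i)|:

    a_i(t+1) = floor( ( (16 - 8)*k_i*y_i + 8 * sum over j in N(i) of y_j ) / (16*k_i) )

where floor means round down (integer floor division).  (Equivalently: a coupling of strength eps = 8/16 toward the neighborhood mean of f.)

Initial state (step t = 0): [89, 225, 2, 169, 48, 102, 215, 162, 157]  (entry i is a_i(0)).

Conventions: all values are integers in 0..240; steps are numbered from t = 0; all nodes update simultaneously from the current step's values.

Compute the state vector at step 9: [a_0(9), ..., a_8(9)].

Simulating step by step:
t=0: [89, 225, 2, 169, 48, 102, 215, 162, 157]
t=1: [151, 144, 61, 70, 121, 134, 130, 61, 62]
t=2: [81, 91, 150, 162, 121, 104, 109, 150, 151]
t=3: [164, 151, 74, 63, 112, 134, 127, 74, 72]
t=4: [80, 87, 172, 158, 138, 109, 118, 172, 170]
t=5: [162, 152, 72, 59, 85, 123, 112, 72, 70]
t=6: [85, 93, 177, 160, 181, 131, 146, 177, 174]
t=7: [146, 135, 69, 47, 75, 85, 66, 69, 66]
t=8: [113, 127, 185, 156, 193, 193, 181, 185, 181]
t=9: [107, 88, 78, 50, 88, 88, 72, 78, 72]

Answer: [107, 88, 78, 50, 88, 88, 72, 78, 72]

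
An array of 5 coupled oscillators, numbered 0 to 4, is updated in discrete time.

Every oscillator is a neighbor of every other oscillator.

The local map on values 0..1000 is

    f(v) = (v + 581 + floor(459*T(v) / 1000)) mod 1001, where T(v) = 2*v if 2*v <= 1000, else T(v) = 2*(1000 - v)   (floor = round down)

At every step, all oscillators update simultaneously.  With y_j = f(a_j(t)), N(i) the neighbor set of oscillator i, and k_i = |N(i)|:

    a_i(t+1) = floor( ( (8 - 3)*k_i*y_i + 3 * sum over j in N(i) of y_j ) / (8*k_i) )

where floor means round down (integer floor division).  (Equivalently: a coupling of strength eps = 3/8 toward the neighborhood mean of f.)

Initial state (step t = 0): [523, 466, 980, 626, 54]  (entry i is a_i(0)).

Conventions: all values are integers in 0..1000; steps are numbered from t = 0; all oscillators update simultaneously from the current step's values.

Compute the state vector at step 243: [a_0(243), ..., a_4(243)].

Simulating step by step:
t=0: [523, 466, 980, 626, 54]
t=1: [551, 516, 571, 556, 628]
t=2: [543, 541, 543, 543, 546]
t=3: [542, 542, 542, 542, 542]
t=4: [542, 542, 542, 542, 542]

Answer: [542, 542, 542, 542, 542]
Key observation: The state at step 3, [542, 542, 542, 542, 542], reappears at step 4: the system is in a cycle of period 1 from step 3 on.  Therefore the state at step 243 equals the state at step 3 + ((243 - 3) mod 1) = 3, which is [542, 542, 542, 542, 542].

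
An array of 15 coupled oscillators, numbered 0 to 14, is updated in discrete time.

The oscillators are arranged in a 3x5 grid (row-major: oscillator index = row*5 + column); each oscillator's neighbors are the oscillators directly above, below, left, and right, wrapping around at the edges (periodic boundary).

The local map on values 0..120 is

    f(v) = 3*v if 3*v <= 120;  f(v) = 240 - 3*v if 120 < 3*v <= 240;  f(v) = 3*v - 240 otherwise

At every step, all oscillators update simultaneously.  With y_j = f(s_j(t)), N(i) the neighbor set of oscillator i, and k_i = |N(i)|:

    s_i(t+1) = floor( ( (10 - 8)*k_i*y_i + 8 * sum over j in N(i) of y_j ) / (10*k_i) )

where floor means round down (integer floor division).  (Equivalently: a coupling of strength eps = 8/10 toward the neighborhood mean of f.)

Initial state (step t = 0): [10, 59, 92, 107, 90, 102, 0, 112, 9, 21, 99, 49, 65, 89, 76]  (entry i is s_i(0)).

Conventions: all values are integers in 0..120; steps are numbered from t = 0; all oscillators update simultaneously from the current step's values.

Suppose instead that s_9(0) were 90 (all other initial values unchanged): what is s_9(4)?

Answer: s_9(4) = 87
Key observation: This trace re-runs the system from the modified initial state.

Derivation:
t=0: [10, 59, 92, 107, 90, 102, 0, 112, 9, 90, 99, 49, 65, 89, 76]
t=1: [49, 44, 64, 40, 36, 36, 63, 40, 52, 33, 51, 51, 59, 38, 31]
t=2: [100, 77, 91, 94, 102, 87, 94, 73, 107, 98, 93, 79, 86, 94, 100]
t=3: [39, 29, 24, 52, 56, 43, 19, 39, 48, 56, 36, 22, 23, 48, 52]
t=4: [99, 79, 85, 84, 85, 93, 87, 82, 93, 87, 97, 77, 84, 85, 86]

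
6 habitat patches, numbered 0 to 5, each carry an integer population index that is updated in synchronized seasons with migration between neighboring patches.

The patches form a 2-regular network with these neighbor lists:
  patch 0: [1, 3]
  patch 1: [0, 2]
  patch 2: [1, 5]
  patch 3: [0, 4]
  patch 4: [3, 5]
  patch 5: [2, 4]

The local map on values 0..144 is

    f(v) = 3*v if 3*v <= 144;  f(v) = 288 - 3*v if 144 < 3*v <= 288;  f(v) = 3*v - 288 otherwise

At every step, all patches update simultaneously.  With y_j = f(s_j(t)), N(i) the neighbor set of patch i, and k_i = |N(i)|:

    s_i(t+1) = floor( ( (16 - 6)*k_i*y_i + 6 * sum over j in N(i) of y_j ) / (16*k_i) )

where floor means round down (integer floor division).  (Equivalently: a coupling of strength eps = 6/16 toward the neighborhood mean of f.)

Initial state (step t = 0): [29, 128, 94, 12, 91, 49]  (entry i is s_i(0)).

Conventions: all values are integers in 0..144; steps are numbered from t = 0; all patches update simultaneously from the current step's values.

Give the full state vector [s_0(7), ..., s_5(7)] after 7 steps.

Simulating step by step:
t=0: [29, 128, 94, 12, 91, 49]
t=1: [79, 77, 48, 41, 42, 92]
t=2: [65, 72, 102, 110, 104, 58]
t=3: [79, 65, 46, 48, 44, 79]
t=4: [76, 93, 113, 124, 119, 82]
t=5: [54, 26, 41, 76, 66, 48]
t=6: [104, 95, 118, 78, 94, 129]
t=7: [25, 18, 60, 39, 32, 75]

Answer: [25, 18, 60, 39, 32, 75]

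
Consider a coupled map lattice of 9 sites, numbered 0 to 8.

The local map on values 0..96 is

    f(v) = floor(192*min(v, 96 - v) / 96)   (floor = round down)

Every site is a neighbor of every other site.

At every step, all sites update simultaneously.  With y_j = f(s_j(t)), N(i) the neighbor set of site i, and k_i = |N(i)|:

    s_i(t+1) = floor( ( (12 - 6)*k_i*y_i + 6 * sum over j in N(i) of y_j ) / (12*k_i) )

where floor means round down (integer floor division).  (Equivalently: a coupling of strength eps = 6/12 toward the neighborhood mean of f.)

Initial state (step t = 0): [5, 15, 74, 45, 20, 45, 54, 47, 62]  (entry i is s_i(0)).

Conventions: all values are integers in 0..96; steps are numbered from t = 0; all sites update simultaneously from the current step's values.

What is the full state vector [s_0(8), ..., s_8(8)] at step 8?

Answer: [44, 47, 45, 48, 46, 48, 46, 49, 44]

Derivation:
t=0: [5, 15, 74, 45, 20, 45, 54, 47, 62]
t=1: [38, 47, 53, 73, 51, 73, 71, 75, 64]
t=2: [70, 78, 74, 57, 76, 57, 59, 55, 65]
t=3: [56, 49, 53, 68, 51, 68, 66, 70, 61]
t=4: [75, 81, 77, 64, 79, 64, 66, 63, 70]
t=5: [46, 41, 44, 56, 43, 56, 54, 57, 50]
t=6: [87, 83, 86, 82, 85, 82, 84, 81, 87]
t=7: [21, 24, 22, 25, 23, 25, 23, 26, 21]
t=8: [44, 47, 45, 48, 46, 48, 46, 49, 44]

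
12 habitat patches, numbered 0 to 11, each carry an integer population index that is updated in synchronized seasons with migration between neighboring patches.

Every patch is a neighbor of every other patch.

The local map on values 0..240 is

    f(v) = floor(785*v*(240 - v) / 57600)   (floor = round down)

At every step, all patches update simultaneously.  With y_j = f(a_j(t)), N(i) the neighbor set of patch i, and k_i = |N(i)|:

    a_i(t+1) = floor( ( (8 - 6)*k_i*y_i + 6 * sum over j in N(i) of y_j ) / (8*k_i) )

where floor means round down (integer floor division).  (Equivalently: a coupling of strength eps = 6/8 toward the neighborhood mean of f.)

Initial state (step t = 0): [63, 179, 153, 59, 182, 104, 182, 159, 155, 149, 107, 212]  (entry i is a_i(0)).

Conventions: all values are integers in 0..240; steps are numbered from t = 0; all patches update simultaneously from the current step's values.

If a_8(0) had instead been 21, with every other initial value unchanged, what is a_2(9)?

Answer: a_2(9) = 117
Key observation: This trace re-runs the system from the modified initial state.

Derivation:
t=0: [63, 179, 153, 59, 182, 104, 182, 159, 21, 149, 107, 212]
t=1: [149, 149, 155, 148, 148, 157, 148, 154, 133, 155, 157, 137]
t=2: [183, 183, 182, 183, 183, 182, 183, 182, 185, 182, 182, 184]
t=3: [141, 141, 142, 141, 141, 142, 141, 142, 141, 142, 142, 141]
t=4: [189, 189, 189, 189, 189, 189, 189, 189, 189, 189, 189, 189]
t=5: [131, 131, 131, 131, 131, 131, 131, 131, 131, 131, 131, 131]
t=6: [194, 194, 194, 194, 194, 194, 194, 194, 194, 194, 194, 194]
t=7: [121, 121, 121, 121, 121, 121, 121, 121, 121, 121, 121, 121]
t=8: [196, 196, 196, 196, 196, 196, 196, 196, 196, 196, 196, 196]
t=9: [117, 117, 117, 117, 117, 117, 117, 117, 117, 117, 117, 117]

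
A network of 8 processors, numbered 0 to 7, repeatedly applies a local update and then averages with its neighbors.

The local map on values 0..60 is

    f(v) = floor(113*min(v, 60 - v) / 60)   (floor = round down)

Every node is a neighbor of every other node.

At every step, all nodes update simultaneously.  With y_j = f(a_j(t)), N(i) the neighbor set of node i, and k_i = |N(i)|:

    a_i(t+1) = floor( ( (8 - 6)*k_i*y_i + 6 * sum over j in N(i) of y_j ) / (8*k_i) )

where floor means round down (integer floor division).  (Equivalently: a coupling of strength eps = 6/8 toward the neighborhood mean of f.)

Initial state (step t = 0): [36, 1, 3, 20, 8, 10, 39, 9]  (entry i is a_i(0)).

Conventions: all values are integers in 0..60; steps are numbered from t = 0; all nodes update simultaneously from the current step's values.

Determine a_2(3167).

Answer: a_2(3167) = 28
Key observation: The state at step 11, [28, 28, 28, 28, 28, 28, 28, 28], reappears at step 14: the system is in a cycle of period 3 from step 11 on.  Therefore the state at step 3167 equals the state at step 11 + ((3167 - 11) mod 3) = 11, which is [28, 28, 28, 28, 28, 28, 28, 28].

Derivation:
t=0: [36, 1, 3, 20, 8, 10, 39, 9]
t=1: [25, 19, 19, 24, 21, 21, 24, 21]
t=2: [41, 39, 39, 41, 40, 40, 41, 40]
t=3: [36, 37, 37, 36, 36, 36, 36, 36]
t=4: [44, 44, 44, 44, 44, 44, 44, 44]
t=5: [30, 30, 30, 30, 30, 30, 30, 30]
t=6: [56, 56, 56, 56, 56, 56, 56, 56]
t=7: [7, 7, 7, 7, 7, 7, 7, 7]
t=8: [13, 13, 13, 13, 13, 13, 13, 13]
t=9: [24, 24, 24, 24, 24, 24, 24, 24]
t=10: [45, 45, 45, 45, 45, 45, 45, 45]
t=11: [28, 28, 28, 28, 28, 28, 28, 28]
t=12: [52, 52, 52, 52, 52, 52, 52, 52]
t=13: [15, 15, 15, 15, 15, 15, 15, 15]
t=14: [28, 28, 28, 28, 28, 28, 28, 28]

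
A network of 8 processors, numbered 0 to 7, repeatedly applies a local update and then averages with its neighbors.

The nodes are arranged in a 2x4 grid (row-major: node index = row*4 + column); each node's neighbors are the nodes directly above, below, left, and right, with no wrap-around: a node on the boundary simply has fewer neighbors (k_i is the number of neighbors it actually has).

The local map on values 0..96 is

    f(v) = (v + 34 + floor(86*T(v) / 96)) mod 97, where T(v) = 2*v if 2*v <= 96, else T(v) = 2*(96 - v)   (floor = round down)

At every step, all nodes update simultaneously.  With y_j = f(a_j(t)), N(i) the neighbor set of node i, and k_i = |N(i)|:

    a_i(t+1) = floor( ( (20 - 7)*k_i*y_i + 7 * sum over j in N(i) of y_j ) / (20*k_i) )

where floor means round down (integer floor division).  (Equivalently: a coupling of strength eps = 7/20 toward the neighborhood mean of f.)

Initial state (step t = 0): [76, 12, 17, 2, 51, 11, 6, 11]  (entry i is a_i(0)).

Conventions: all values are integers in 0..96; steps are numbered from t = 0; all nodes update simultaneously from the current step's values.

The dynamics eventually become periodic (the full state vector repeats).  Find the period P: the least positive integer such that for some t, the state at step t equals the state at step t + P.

Answer: 2
Key observation: The state at step 6, [60, 60, 60, 61, 60, 60, 60, 61], reappears at step 8 — and no state repeats earlier — so the cycle the system enters has period 2.

Derivation:
t=0: [76, 12, 17, 2, 51, 11, 6, 11]
t=1: [54, 66, 70, 50, 63, 63, 56, 57]
t=2: [63, 57, 56, 65, 60, 59, 62, 64]
t=3: [60, 62, 62, 58, 60, 61, 59, 58]
t=4: [60, 59, 59, 62, 60, 60, 61, 62]
t=5: [61, 61, 61, 59, 61, 61, 60, 59]
t=6: [60, 60, 60, 61, 60, 60, 60, 61]
t=7: [61, 61, 60, 60, 61, 61, 60, 60]
t=8: [60, 60, 60, 61, 60, 60, 60, 61]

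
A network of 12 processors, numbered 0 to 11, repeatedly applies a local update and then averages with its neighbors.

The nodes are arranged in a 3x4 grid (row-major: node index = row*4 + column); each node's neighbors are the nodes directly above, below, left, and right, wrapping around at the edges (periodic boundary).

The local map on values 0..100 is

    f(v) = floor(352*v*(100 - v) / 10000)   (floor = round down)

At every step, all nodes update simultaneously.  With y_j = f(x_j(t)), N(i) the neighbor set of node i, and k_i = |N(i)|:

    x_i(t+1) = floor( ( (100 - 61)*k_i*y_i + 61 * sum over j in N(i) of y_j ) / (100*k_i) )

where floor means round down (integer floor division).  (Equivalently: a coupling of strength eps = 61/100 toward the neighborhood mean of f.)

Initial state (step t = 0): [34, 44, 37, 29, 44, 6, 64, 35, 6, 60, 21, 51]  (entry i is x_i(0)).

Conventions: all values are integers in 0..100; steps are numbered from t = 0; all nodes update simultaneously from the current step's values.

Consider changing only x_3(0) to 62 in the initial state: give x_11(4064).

Answer: x_11(4064) = 86
Key observation: The state at step 18, [85, 85, 85, 85, 85, 85, 85, 85, 85, 85, 85, 85], reappears at step 22: the system is in a cycle of period 4 from step 18 on.  Therefore the state at step 4064 equals the state at step 18 + ((4064 - 18) mod 4) = 20, which is [86, 86, 86, 86, 86, 86, 86, 86, 86, 86, 86, 86].

Derivation:
t=0: [34, 44, 37, 62, 44, 6, 64, 35, 6, 60, 21, 51]
t=1: [72, 73, 78, 81, 63, 58, 68, 82, 58, 60, 73, 70]
t=2: [71, 72, 64, 59, 76, 80, 70, 63, 80, 79, 71, 67]
t=3: [70, 68, 77, 80, 65, 62, 72, 77, 63, 61, 72, 75]
t=4: [73, 75, 65, 61, 76, 79, 69, 65, 78, 79, 70, 66]
t=5: [68, 66, 76, 79, 65, 62, 73, 76, 64, 61, 72, 75]
t=6: [74, 76, 66, 63, 77, 79, 69, 66, 78, 79, 70, 67]
t=7: [67, 64, 75, 77, 64, 62, 73, 75, 63, 61, 72, 74]
t=8: [76, 78, 68, 66, 78, 79, 70, 68, 78, 80, 70, 68]
t=9: [64, 62, 72, 74, 62, 60, 71, 73, 62, 60, 71, 73]
t=10: [79, 80, 71, 70, 80, 81, 73, 71, 80, 81, 73, 71]
t=11: [59, 58, 68, 70, 58, 56, 67, 69, 58, 56, 67, 69]
t=12: [83, 83, 77, 75, 83, 84, 77, 76, 83, 84, 77, 76]
t=13: [51, 50, 60, 62, 50, 49, 60, 61, 50, 49, 60, 61]
t=14: [86, 86, 84, 83, 86, 86, 84, 83, 86, 86, 84, 83]
t=15: [43, 42, 46, 47, 43, 42, 46, 47, 43, 42, 46, 47]
t=16: [86, 85, 86, 86, 86, 85, 86, 86, 86, 85, 86, 86]
t=17: [42, 43, 42, 42, 42, 43, 42, 42, 42, 43, 42, 42]
t=18: [85, 85, 85, 85, 85, 85, 85, 85, 85, 85, 85, 85]
t=19: [44, 44, 44, 44, 44, 44, 44, 44, 44, 44, 44, 44]
t=20: [86, 86, 86, 86, 86, 86, 86, 86, 86, 86, 86, 86]
t=21: [42, 42, 42, 42, 42, 42, 42, 42, 42, 42, 42, 42]
t=22: [85, 85, 85, 85, 85, 85, 85, 85, 85, 85, 85, 85]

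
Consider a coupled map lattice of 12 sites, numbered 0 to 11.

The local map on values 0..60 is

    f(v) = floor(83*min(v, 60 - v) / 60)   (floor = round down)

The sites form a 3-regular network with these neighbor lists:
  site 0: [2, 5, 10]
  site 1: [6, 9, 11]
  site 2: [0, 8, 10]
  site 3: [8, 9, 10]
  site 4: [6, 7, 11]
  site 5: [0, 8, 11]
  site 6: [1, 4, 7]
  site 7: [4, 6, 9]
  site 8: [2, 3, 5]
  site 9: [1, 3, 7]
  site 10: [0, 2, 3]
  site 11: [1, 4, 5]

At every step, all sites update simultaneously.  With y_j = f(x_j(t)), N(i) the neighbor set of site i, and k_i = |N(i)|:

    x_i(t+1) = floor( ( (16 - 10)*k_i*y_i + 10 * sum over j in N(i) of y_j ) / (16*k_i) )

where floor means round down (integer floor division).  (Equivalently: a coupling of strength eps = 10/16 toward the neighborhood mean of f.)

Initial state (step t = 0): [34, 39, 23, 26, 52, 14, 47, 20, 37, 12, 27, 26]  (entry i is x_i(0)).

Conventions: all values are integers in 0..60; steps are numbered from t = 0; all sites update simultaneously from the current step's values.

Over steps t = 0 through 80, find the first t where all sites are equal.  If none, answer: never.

Answer: never
Key observation: The state at step 8 reappears at step 20 — the system is in a cycle of period 12 from step 8 on.  No step 0..20 is synchronized, and the cycle repeats forever, so no step up to 80 (or ever) has all sites equal.

Derivation:
t=0: [34, 39, 23, 26, 52, 14, 47, 20, 37, 12, 27, 26]  (not all equal)
t=1: [31, 25, 33, 30, 20, 28, 20, 19, 29, 24, 34, 25]  (not all equal)
t=2: [37, 32, 37, 37, 28, 38, 28, 27, 39, 33, 37, 33]  (not all equal)
t=3: [30, 37, 30, 31, 37, 31, 37, 37, 30, 35, 31, 35]  (not all equal)
t=4: [40, 32, 40, 38, 31, 39, 31, 31, 40, 34, 40, 34]  (not all equal)
t=5: [27, 37, 27, 29, 38, 29, 39, 38, 28, 35, 27, 35]  (not all equal)
t=6: [37, 31, 37, 37, 30, 37, 29, 30, 38, 33, 37, 33]  (not all equal)
t=7: [31, 38, 30, 32, 39, 32, 40, 39, 30, 37, 31, 37]  (not all equal)
t=8: [39, 29, 40, 37, 29, 37, 28, 29, 39, 31, 39, 31]  (not all equal)
t=9: [29, 39, 28, 32, 39, 32, 39, 39, 29, 38, 29, 38]  (not all equal)
t=10: [39, 29, 39, 37, 29, 37, 29, 29, 38, 31, 39, 31]  (not all equal)
t=11: [29, 40, 29, 32, 40, 32, 40, 40, 30, 38, 29, 38]  (not all equal)
t=12: [39, 28, 40, 37, 27, 37, 27, 27, 39, 30, 39, 30]  (not all equal)
t=13: [29, 39, 28, 32, 37, 32, 37, 37, 29, 37, 29, 37]  (not all equal)
t=14: [39, 30, 39, 37, 31, 37, 30, 31, 38, 32, 39, 32]  (not all equal)
t=15: [29, 39, 29, 31, 39, 31, 40, 39, 30, 37, 29, 37]  (not all equal)
t=16: [40, 29, 40, 38, 29, 38, 28, 29, 40, 32, 40, 32]  (not all equal)
t=17: [27, 38, 27, 30, 39, 30, 39, 39, 28, 37, 27, 37]  (not all equal)
t=18: [37, 30, 37, 37, 29, 37, 29, 29, 39, 32, 37, 32]  (not all equal)
t=19: [31, 39, 30, 32, 39, 32, 40, 39, 30, 37, 31, 37]  (not all equal)
t=20: [39, 29, 40, 37, 29, 37, 28, 29, 39, 31, 39, 31]  (not all equal)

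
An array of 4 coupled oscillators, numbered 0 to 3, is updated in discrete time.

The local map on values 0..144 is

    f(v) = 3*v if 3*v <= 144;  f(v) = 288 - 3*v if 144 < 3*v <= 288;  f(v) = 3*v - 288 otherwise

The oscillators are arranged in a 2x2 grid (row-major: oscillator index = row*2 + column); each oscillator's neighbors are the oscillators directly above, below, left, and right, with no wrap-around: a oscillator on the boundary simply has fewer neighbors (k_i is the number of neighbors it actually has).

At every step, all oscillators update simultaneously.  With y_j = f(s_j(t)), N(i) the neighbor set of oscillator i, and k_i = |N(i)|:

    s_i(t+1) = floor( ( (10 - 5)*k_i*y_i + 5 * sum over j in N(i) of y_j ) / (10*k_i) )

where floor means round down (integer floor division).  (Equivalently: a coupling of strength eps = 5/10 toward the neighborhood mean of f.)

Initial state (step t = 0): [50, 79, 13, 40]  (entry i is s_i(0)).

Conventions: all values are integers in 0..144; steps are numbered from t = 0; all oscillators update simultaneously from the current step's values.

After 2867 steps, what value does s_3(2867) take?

Answer: s_3(2867) = 36
Key observation: The state at step 32, [108, 108, 108, 108], reappears at step 34: the system is in a cycle of period 2 from step 32 on.  Therefore the state at step 2867 equals the state at step 32 + ((2867 - 32) mod 2) = 33, which is [36, 36, 36, 36].

Derivation:
t=0: [50, 79, 13, 40]
t=1: [91, 90, 84, 82]
t=2: [21, 23, 32, 34]
t=3: [72, 75, 89, 92]
t=4: [57, 52, 31, 27]
t=5: [114, 115, 96, 96]
t=6: [41, 42, 13, 14]
t=7: [102, 104, 60, 62]
t=8: [42, 42, 84, 84]
t=9: [103, 103, 58, 58]
t=10: [44, 44, 90, 90]
t=11: [103, 103, 46, 46]
t=12: [50, 50, 108, 108]
t=13: [112, 112, 61, 61]
t=14: [62, 62, 90, 90]
t=15: [81, 81, 39, 39]
t=16: [63, 63, 99, 99]
t=17: [76, 76, 31, 31]
t=18: [68, 68, 84, 84]
t=19: [72, 72, 48, 48]
t=20: [90, 90, 126, 126]
t=21: [36, 36, 72, 72]
t=22: [99, 99, 81, 81]
t=23: [18, 18, 36, 36]
t=24: [67, 67, 94, 94]
t=25: [66, 66, 26, 26]
t=26: [87, 87, 81, 81]
t=27: [31, 31, 40, 40]
t=28: [99, 99, 113, 113]
t=29: [19, 19, 40, 40]
t=30: [72, 72, 104, 104]
t=31: [60, 60, 36, 36]
t=32: [108, 108, 108, 108]
t=33: [36, 36, 36, 36]
t=34: [108, 108, 108, 108]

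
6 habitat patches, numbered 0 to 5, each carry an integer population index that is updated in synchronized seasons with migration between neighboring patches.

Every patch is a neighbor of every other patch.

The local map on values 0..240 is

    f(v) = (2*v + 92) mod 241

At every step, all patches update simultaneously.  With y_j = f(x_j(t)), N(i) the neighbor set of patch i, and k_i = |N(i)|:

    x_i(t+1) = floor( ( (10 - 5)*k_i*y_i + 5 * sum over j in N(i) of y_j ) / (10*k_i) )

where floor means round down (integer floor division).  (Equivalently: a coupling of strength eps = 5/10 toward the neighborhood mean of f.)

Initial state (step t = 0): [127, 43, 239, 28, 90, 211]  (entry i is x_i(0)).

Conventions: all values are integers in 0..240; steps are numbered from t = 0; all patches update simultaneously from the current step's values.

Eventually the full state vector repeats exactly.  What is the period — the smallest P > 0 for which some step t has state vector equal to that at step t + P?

Answer: 24
Key observation: The state at step 19, [120, 121, 120, 120, 118, 118], reappears at step 43 — and no state repeats earlier — so the cycle the system enters has period 24.

Derivation:
t=0: [127, 43, 239, 28, 90, 211]
t=1: [100, 129, 93, 117, 70, 71]
t=2: [95, 118, 89, 108, 167, 168]
t=3: [76, 94, 71, 86, 133, 134]
t=4: [54, 69, 147, 62, 100, 101]
t=5: [169, 181, 147, 175, 109, 110]
t=6: [164, 174, 146, 169, 116, 117]
t=7: [159, 167, 145, 163, 121, 121]
t=8: [153, 159, 142, 156, 123, 123]
t=9: [144, 149, 135, 147, 120, 120]
t=10: [129, 133, 122, 131, 110, 110]
t=11: [101, 104, 95, 102, 86, 86]
t=12: [46, 49, 41, 47, 34, 34]
t=13: [179, 181, 175, 179, 169, 169]
t=14: [204, 206, 201, 204, 196, 196]
t=15: [14, 16, 12, 14, 8, 8]
t=16: [117, 119, 116, 117, 112, 112]
t=17: [83, 84, 82, 83, 79, 79]
t=18: [15, 16, 14, 15, 12, 12]
t=19: [120, 121, 120, 120, 118, 118]
t=20: [90, 91, 90, 90, 88, 88]
t=21: [30, 31, 30, 30, 28, 28]
t=22: [151, 152, 151, 151, 149, 149]
t=23: [152, 153, 152, 152, 150, 150]
t=24: [154, 155, 154, 154, 152, 152]
t=25: [158, 159, 158, 158, 156, 156]
t=26: [166, 167, 166, 166, 164, 164]
t=27: [182, 183, 182, 182, 180, 180]
t=28: [214, 215, 214, 214, 212, 212]
t=29: [37, 38, 37, 37, 35, 35]
t=30: [165, 166, 165, 165, 163, 163]
t=31: [180, 181, 180, 180, 178, 178]
t=32: [210, 211, 210, 210, 208, 208]
t=33: [29, 30, 29, 29, 27, 27]
t=34: [149, 150, 149, 149, 147, 147]
t=35: [148, 149, 148, 148, 146, 146]
t=36: [146, 147, 146, 146, 144, 144]
t=37: [142, 143, 142, 142, 140, 140]
t=38: [134, 135, 134, 134, 132, 132]
t=39: [118, 119, 118, 118, 116, 116]
t=40: [86, 87, 86, 86, 84, 84]
t=41: [22, 23, 22, 22, 20, 20]
t=42: [135, 136, 135, 135, 133, 133]
t=43: [120, 121, 120, 120, 118, 118]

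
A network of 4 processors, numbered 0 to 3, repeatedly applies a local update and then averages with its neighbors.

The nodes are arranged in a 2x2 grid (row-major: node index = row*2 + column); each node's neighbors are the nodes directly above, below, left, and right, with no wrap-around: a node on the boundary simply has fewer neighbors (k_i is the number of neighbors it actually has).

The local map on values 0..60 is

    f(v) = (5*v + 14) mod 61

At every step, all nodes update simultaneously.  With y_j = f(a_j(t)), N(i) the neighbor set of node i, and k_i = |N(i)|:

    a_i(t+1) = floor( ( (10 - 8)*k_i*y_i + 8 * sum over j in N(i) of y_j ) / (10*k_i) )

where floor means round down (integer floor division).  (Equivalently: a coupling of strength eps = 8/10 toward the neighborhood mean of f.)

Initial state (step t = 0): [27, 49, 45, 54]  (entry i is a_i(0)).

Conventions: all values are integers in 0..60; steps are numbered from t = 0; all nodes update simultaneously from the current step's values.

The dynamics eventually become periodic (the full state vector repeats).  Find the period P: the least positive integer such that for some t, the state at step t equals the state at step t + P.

Answer: 3
Key observation: The state at step 15, [27, 30, 27, 30], reappears at step 18 — and no state repeats earlier — so the cycle the system enters has period 3.

Derivation:
t=0: [27, 49, 45, 54]
t=1: [33, 29, 38, 36]
t=2: [34, 34, 31, 25]
t=3: [19, 7, 16, 22]
t=4: [42, 29, 26, 33]
t=5: [31, 46, 43, 35]
t=6: [27, 21, 30, 19]
t=7: [45, 41, 38, 49]
t=8: [34, 35, 32, 25]
t=9: [23, 8, 17, 26]
t=10: [38, 22, 19, 41]
t=11: [24, 23, 32, 27]
t=12: [26, 17, 26, 29]
t=13: [28, 31, 28, 31]
t=14: [38, 41, 38, 41]
t=15: [27, 30, 27, 30]
t=16: [33, 36, 33, 36]
t=17: [38, 29, 38, 29]
t=18: [27, 30, 27, 30]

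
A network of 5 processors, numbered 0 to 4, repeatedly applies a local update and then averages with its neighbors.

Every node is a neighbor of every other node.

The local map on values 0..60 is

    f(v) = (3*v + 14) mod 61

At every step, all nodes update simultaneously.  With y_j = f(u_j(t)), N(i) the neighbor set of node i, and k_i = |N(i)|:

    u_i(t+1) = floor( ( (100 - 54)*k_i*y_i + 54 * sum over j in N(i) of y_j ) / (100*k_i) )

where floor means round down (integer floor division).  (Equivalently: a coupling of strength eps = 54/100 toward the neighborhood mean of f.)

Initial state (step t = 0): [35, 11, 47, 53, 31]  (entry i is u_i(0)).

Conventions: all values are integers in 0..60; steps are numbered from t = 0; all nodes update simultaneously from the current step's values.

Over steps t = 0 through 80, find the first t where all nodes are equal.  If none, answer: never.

Simulating step by step:
t=0: [35, 11, 47, 53, 31]  (not all equal)
t=1: [50, 47, 42, 48, 46]  (not all equal)
t=2: [35, 32, 27, 33, 31]  (not all equal)
t=3: [51, 48, 43, 49, 47]  (not all equal)
t=4: [38, 35, 30, 36, 34]  (not all equal)
t=5: [23, 40, 35, 21, 39]  (not all equal)
t=6: [22, 19, 34, 20, 18]  (not all equal)
t=7: [20, 17, 31, 18, 16]  (not all equal)
t=8: [13, 10, 24, 11, 9]  (not all equal)
t=9: [45, 42, 36, 43, 41]  (not all equal)
t=10: [19, 16, 10, 17, 15]  (not all equal)
t=11: [19, 16, 30, 17, 35]  (not all equal)
t=12: [18, 15, 29, 16, 34]  (not all equal)
t=13: [24, 41, 34, 22, 39]  (not all equal)
t=14: [24, 21, 34, 22, 19]  (not all equal)
t=15: [25, 22, 34, 23, 20]  (not all equal)
t=16: [27, 24, 36, 25, 22]  (not all equal)
t=17: [25, 22, 14, 23, 20]  (not all equal)
t=18: [27, 24, 36, 25, 22]  (not all equal)

Answer: never
Key observation: The state at step 16 reappears at step 18 — the system is in a cycle of period 2 from step 16 on.  No step 0..18 is synchronized, and the cycle repeats forever, so no step up to 80 (or ever) has all nodes equal.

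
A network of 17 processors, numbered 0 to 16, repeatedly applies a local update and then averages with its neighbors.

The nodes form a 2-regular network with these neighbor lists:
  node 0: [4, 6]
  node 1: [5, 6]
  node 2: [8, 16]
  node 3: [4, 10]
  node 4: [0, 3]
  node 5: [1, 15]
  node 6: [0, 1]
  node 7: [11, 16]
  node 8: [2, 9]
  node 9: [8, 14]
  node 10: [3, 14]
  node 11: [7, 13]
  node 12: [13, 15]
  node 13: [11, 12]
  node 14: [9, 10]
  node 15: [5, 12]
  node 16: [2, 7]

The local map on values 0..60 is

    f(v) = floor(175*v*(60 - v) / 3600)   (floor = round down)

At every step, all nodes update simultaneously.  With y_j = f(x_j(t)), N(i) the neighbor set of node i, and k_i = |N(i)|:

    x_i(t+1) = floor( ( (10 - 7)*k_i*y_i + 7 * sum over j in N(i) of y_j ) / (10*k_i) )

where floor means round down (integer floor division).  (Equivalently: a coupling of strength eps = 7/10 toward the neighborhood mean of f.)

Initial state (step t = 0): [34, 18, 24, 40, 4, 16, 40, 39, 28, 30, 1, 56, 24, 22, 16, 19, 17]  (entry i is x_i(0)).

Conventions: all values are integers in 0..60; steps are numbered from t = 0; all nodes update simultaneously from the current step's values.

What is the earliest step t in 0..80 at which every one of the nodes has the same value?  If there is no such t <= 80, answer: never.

Simulating step by step:
t=0: [34, 18, 24, 40, 4, 16, 40, 39, 28, 30, 1, 56, 24, 22, 16, 19, 17]  (not all equal)
t=1: [29, 36, 39, 15, 31, 35, 38, 27, 42, 39, 25, 30, 39, 30, 25, 37, 38]  (not all equal)
t=2: [41, 41, 38, 39, 39, 41, 41, 41, 38, 39, 38, 43, 41, 41, 40, 40, 40]  (not all equal)
t=3: [37, 37, 39, 39, 38, 37, 37, 36, 39, 39, 38, 36, 37, 36, 39, 37, 38]  (not all equal)
t=4: [40, 41, 39, 39, 40, 41, 41, 41, 39, 39, 39, 42, 41, 41, 39, 41, 40]  (not all equal)
t=5: [37, 37, 38, 38, 38, 37, 37, 37, 39, 39, 39, 36, 37, 36, 39, 37, 38]  (not all equal)
t=6: [40, 41, 39, 39, 40, 41, 41, 41, 39, 39, 39, 41, 41, 41, 39, 41, 40]  (not all equal)
t=7: [37, 37, 38, 38, 38, 37, 37, 37, 39, 39, 39, 37, 37, 37, 39, 37, 38]  (not all equal)
t=8: [40, 41, 39, 39, 40, 41, 41, 40, 39, 39, 39, 41, 41, 41, 39, 41, 40]  (not all equal)
t=9: [37, 37, 38, 38, 38, 37, 37, 37, 39, 39, 39, 37, 37, 37, 39, 37, 38]  (not all equal)

Answer: never
Key observation: The state at step 7 reappears at step 9 — the system is in a cycle of period 2 from step 7 on.  No step 0..9 is synchronized, and the cycle repeats forever, so no step up to 80 (or ever) has all nodes equal.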